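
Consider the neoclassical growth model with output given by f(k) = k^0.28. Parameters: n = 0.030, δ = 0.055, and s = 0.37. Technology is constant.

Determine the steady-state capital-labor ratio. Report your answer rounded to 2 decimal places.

In steady state, investment equals break-even investment: s·k^α = (n + δ)·k.
Dividing both sides by k: k^(1−α) = s / (n + δ).
k^0.72 = 0.37 / (0.030 + 0.055) = 0.37 / 0.085 = 4.3529
k* = 4.3529^(1/0.72) ≈ 7.7125

k* = 7.71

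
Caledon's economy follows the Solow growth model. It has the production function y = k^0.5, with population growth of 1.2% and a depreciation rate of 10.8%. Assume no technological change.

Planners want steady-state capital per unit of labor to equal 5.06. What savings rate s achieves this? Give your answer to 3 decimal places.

s ≈ 0.270

Steady state requires s·f(k) = (n + δ)·k, i.e. s·k^α = (n + δ)·k.
So s / (n + δ) = (k*)^(1−α) = 5.06^0.5 = 2.2494.
Therefore s = 2.2494 × (n + δ) = 2.2494 × 0.120 = 0.2699.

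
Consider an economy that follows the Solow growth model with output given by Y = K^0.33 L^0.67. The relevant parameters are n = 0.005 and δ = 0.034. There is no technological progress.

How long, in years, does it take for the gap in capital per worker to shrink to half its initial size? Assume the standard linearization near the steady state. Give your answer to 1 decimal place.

Near the steady state the convergence rate is λ = (1 − α)(n + δ).
λ = (1 − 0.33) × 0.039 = 0.67 × 0.039 = 0.02613
Half-life = ln 2 / λ = 0.6931 / 0.02613 ≈ 26.53 years

half-life ≈ 26.5 years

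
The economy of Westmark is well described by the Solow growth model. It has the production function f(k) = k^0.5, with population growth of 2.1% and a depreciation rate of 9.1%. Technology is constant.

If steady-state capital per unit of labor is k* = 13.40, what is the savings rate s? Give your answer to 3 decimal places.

s ≈ 0.410

In steady state, investment equals break-even investment: s·k^α = (n + δ)·k.
So s / (n + δ) = (k*)^(1−α) = 13.40^0.5 = 3.6606.
Therefore s = 3.6606 × (n + δ) = 3.6606 × 0.112 = 0.4100.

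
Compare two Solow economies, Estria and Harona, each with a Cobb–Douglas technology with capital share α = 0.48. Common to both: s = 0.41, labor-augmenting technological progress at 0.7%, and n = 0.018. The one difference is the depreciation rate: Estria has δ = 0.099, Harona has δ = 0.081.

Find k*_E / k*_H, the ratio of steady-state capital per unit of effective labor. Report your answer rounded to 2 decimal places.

k*_E / k*_H ≈ 0.74

Steady-state k* = [s/(n + g + δ)]^(1/(1−α)), so the ratio is [ (s_E/(n + g + δ)_E) / (s_H/(n + g + δ)_H) ]^1.9231.
s_E/(n + g + δ)_E = 0.41/0.124 = 3.3065; s_H/(n + g + δ)_H = 0.41/0.106 = 3.8679.
Ratio = (3.3065/3.8679)^1.9231 = 0.8549^1.9231 ≈ 0.7397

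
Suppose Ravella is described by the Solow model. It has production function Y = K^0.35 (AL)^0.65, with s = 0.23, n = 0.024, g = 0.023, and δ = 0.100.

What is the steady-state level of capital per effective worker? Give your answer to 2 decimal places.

At the steady state, Δk = 0, so s·k^α = (n + g + δ)·k.
Dividing both sides by k: k^(1−α) = s / (n + g + δ).
k^0.65 = 0.23 / (0.024 + 0.023 + 0.100) = 0.23 / 0.147 = 1.5646
k* = 1.5646^(1/0.65) ≈ 1.9910

k* = 1.99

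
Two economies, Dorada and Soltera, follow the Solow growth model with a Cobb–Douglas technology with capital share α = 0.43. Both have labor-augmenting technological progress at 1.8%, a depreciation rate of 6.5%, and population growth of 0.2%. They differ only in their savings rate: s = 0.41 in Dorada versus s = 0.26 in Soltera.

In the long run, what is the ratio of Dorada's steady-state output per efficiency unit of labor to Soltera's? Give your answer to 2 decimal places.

Steady-state y* = [s/(n + g + δ)]^(α/(1−α)), so the ratio is [ (s_D/(n + g + δ)_D) / (s_S/(n + g + δ)_S) ]^0.7544.
s_D/(n + g + δ)_D = 0.41/0.085 = 4.8235; s_S/(n + g + δ)_S = 0.26/0.085 = 3.0588.
Ratio = (4.8235/3.0588)^0.7544 = 1.5769^0.7544 ≈ 1.4100

ratio ≈ 1.41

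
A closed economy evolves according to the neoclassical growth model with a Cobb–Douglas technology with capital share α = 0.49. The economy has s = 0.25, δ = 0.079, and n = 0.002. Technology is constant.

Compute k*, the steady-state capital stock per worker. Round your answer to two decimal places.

k* ≈ 9.11

At the steady state, Δk = 0, so s·k^α = (n + δ)·k.
Dividing both sides by k: k^(1−α) = s / (n + δ).
k^0.51 = 0.25 / (0.002 + 0.079) = 0.25 / 0.081 = 3.0864
k* = 3.0864^(1/0.51) ≈ 9.1140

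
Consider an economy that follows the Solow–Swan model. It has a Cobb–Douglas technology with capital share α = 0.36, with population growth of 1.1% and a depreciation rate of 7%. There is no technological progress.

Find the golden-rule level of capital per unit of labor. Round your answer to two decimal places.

k_gold ≈ 10.29

The golden rule sets f'(k) = n + δ, i.e. α·k^(α−1) = n + δ.
So k^(1−α) = α / (n + δ) = 0.36 / 0.081 = 4.4444.
k_gold = 4.4444^(1/0.64) ≈ 10.2851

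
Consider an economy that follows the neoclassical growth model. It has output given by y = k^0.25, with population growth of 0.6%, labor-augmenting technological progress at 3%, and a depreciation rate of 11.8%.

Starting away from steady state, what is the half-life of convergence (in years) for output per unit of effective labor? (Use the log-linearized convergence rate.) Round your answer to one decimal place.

Near the steady state the convergence rate is λ = (1 − α)(n + g + δ).
λ = (1 − 0.25) × 0.154 = 0.75 × 0.154 = 0.1155
Half-life = ln 2 / λ = 0.6931 / 0.1155 ≈ 6.00 years

t_½ ≈ 6.0 years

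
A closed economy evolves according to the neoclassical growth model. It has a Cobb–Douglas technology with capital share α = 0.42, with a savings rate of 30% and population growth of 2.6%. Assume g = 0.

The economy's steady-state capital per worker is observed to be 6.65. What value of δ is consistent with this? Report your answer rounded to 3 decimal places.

In steady state, investment equals break-even investment: s·k^α = (n + δ)·k.
So s / (n + δ) = (k*)^(1−α) = 6.65^0.58 = 3.0008.
Therefore n + δ = s / 3.0008 = 0.30 / 3.0008 = 0.1000, so δ = 0.1000 − 0.026 = 0.0740.

δ ≈ 0.074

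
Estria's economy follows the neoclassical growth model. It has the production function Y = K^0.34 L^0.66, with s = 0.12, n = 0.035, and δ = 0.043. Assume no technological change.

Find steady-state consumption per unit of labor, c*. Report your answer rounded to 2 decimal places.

In steady state, investment equals break-even investment: s·k^α = (n + δ)·k.
Rearranging, k^(1−α) = s / (n + δ).
k^0.66 = 0.12 / (0.035 + 0.043) = 0.12 / 0.078 = 1.5385
k* = 1.5385^(1/0.66) ≈ 1.9208
y* = (k*)^α = 1.9208^0.34 ≈ 1.2485
c* = (1 − s)·y* = (1 − 0.12) × 1.2485 ≈ 1.0987

c* = 1.10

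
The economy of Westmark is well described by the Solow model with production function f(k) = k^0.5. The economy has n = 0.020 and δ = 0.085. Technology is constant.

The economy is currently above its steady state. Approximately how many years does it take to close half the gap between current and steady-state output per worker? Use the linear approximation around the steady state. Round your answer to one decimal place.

about 13.2 years

Near the steady state the convergence rate is λ = (1 − α)(n + δ).
λ = (1 − 0.5) × 0.105 = 0.5 × 0.105 = 0.0525
Half-life = ln 2 / λ = 0.6931 / 0.0525 ≈ 13.20 years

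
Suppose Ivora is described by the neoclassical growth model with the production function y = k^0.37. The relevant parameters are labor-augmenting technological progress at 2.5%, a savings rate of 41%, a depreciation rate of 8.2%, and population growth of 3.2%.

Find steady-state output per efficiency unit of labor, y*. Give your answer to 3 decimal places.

y* = 1.888

In steady state, investment equals break-even investment: s·k^α = (n + g + δ)·k.
Rearranging, k^(1−α) = s / (n + g + δ).
k^0.63 = 0.41 / (0.032 + 0.025 + 0.082) = 0.41 / 0.139 = 2.9496
k* = 2.9496^(1/0.63) ≈ 5.5674
y* = (k*)^α = 5.5674^0.37 ≈ 1.8875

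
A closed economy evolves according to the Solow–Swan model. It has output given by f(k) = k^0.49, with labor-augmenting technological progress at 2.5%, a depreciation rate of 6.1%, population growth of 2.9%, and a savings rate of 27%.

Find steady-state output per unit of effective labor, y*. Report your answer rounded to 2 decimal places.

At the steady state, Δk = 0, so s·k^α = (n + g + δ)·k.
Rearranging, k^(1−α) = s / (n + g + δ).
k^0.51 = 0.27 / (0.029 + 0.025 + 0.061) = 0.27 / 0.115 = 2.3478
k* = 2.3478^(1/0.51) ≈ 5.3307
y* = (k*)^α = 5.3307^0.49 ≈ 2.2705

y* ≈ 2.27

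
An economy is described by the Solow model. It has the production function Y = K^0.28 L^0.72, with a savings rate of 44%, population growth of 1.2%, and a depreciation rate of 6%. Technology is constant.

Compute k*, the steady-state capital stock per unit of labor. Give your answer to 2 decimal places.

In steady state, investment equals break-even investment: s·k^α = (n + δ)·k.
Dividing both sides by k: k^(1−α) = s / (n + δ).
k^0.72 = 0.44 / (0.012 + 0.060) = 0.44 / 0.072 = 6.1111
k* = 6.1111^(1/0.72) ≈ 12.3547

k* ≈ 12.35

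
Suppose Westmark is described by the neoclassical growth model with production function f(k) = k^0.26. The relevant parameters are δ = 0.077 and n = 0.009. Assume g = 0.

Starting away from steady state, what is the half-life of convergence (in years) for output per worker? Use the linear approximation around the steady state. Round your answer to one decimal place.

Near the steady state the convergence rate is λ = (1 − α)(n + δ).
λ = (1 − 0.26) × 0.086 = 0.74 × 0.086 = 0.06364
Half-life = ln 2 / λ = 0.6931 / 0.06364 ≈ 10.89 years

t_½ ≈ 10.9 years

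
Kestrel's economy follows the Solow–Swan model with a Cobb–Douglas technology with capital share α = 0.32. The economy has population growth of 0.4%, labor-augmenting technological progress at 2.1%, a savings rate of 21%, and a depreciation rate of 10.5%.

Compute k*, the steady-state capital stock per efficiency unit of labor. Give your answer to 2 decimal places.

k* ≈ 2.02

Steady state requires s·f(k) = (n + g + δ)·k, i.e. s·k^α = (n + g + δ)·k.
Dividing both sides by k: k^(1−α) = s / (n + g + δ).
k^0.68 = 0.21 / (0.004 + 0.021 + 0.105) = 0.21 / 0.130 = 1.6154
k* = 1.6154^(1/0.68) ≈ 2.0244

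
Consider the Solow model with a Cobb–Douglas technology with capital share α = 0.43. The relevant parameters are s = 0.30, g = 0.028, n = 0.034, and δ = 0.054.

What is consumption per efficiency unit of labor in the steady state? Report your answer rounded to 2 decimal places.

At the steady state, Δk = 0, so s·k^α = (n + g + δ)·k.
Rearranging, k^(1−α) = s / (n + g + δ).
k^0.57 = 0.30 / (0.034 + 0.028 + 0.054) = 0.30 / 0.116 = 2.5862
k* = 2.5862^(1/0.57) ≈ 5.2963
y* = (k*)^α = 5.2963^0.43 ≈ 2.0479
c* = (1 − s)·y* = (1 − 0.30) × 2.0479 ≈ 1.4335

c* ≈ 1.43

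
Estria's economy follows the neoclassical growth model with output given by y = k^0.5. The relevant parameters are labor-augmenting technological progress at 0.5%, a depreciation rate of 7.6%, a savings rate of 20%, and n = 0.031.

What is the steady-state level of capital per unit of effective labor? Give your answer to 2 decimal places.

Steady state requires s·f(k) = (n + g + δ)·k, i.e. s·k^α = (n + g + δ)·k.
Rearranging, k^(1−α) = s / (n + g + δ).
k^0.5 = 0.20 / (0.031 + 0.005 + 0.076) = 0.20 / 0.112 = 1.7857
k* = 1.7857^(1/0.5) ≈ 3.1887

k* ≈ 3.19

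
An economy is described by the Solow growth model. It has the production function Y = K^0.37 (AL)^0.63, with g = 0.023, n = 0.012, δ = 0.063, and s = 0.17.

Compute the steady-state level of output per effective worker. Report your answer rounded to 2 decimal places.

y* = 1.38

In steady state, investment equals break-even investment: s·k^α = (n + g + δ)·k.
Rearranging, k^(1−α) = s / (n + g + δ).
k^0.63 = 0.17 / (0.012 + 0.023 + 0.063) = 0.17 / 0.098 = 1.7347
k* = 1.7347^(1/0.63) ≈ 2.3973
y* = (k*)^α = 2.3973^0.37 ≈ 1.3820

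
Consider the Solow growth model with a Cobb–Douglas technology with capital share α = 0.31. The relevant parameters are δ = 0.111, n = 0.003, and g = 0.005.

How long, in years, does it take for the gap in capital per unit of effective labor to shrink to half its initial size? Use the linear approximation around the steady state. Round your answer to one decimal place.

about 8.4 years

Near the steady state the convergence rate is λ = (1 − α)(n + g + δ).
λ = (1 − 0.31) × 0.119 = 0.69 × 0.119 = 0.08211
Half-life = ln 2 / λ = 0.6931 / 0.08211 ≈ 8.44 years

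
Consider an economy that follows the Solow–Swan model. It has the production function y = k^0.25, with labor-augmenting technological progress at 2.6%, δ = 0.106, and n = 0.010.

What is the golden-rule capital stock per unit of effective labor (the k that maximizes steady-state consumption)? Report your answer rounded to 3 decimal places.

The golden rule sets f'(k) = n + g + δ, i.e. α·k^(α−1) = n + g + δ.
So k^(1−α) = α / (n + g + δ) = 0.25 / 0.142 = 1.7606.
k_gold = 1.7606^(1/0.75) ≈ 2.1259

k_gold ≈ 2.126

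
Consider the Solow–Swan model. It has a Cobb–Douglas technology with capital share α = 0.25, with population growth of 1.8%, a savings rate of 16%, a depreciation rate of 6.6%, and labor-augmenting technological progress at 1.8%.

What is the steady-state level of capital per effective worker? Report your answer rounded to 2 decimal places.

At the steady state, Δk = 0, so s·k^α = (n + g + δ)·k.
Dividing both sides by k: k^(1−α) = s / (n + g + δ).
k^0.75 = 0.16 / (0.018 + 0.018 + 0.066) = 0.16 / 0.102 = 1.5686
k* = 1.5686^(1/0.75) ≈ 1.8226

k* ≈ 1.82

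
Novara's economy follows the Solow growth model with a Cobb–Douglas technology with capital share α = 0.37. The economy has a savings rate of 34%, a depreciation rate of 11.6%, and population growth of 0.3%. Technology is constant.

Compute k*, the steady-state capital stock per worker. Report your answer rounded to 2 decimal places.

k* = 5.29

At the steady state, Δk = 0, so s·k^α = (n + δ)·k.
Dividing both sides by k: k^(1−α) = s / (n + δ).
k^0.63 = 0.34 / (0.003 + 0.116) = 0.34 / 0.119 = 2.8571
k* = 2.8571^(1/0.63) ≈ 5.2929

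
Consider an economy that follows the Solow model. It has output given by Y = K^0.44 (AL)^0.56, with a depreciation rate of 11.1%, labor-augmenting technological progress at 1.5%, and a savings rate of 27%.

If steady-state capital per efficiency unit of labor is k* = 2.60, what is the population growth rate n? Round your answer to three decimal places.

n ≈ 0.032

Steady state requires s·f(k) = (n + g + δ)·k, i.e. s·k^α = (n + g + δ)·k.
So s / (n + g + δ) = (k*)^(1−α) = 2.60^0.56 = 1.7076.
Therefore n + g + δ = s / 1.7076 = 0.27 / 1.7076 = 0.1581, so n = 0.1581 − 0.126 = 0.0321.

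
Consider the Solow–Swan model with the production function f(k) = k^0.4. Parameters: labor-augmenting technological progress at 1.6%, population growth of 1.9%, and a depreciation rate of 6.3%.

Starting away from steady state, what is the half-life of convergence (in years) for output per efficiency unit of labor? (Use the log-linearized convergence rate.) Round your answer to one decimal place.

half-life ≈ 11.8 years

Near the steady state the convergence rate is λ = (1 − α)(n + g + δ).
λ = (1 − 0.4) × 0.098 = 0.6 × 0.098 = 0.0588
Half-life = ln 2 / λ = 0.6931 / 0.0588 ≈ 11.79 years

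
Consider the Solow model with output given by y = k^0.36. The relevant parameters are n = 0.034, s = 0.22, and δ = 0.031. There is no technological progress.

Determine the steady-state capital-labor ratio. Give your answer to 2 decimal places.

In steady state, investment equals break-even investment: s·k^α = (n + δ)·k.
Rearranging, k^(1−α) = s / (n + δ).
k^0.64 = 0.22 / (0.034 + 0.031) = 0.22 / 0.065 = 3.3846
k* = 3.3846^(1/0.64) ≈ 6.7198

k* = 6.72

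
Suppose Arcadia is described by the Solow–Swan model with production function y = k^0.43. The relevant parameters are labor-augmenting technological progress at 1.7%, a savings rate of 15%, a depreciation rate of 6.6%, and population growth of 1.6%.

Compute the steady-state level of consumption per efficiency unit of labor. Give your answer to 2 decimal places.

In steady state, investment equals break-even investment: s·k^α = (n + g + δ)·k.
Rearranging, k^(1−α) = s / (n + g + δ).
k^0.57 = 0.15 / (0.016 + 0.017 + 0.066) = 0.15 / 0.099 = 1.5152
k* = 1.5152^(1/0.57) ≈ 2.0731
y* = (k*)^α = 2.0731^0.43 ≈ 1.3682
c* = (1 − s)·y* = (1 − 0.15) × 1.3682 ≈ 1.1630

c* = 1.16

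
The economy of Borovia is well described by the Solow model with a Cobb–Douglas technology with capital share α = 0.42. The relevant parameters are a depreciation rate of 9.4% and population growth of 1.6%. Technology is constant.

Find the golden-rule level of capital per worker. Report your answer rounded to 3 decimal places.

k_gold ≈ 10.074

The golden rule sets f'(k) = n + δ, i.e. α·k^(α−1) = n + δ.
So k^(1−α) = α / (n + δ) = 0.42 / 0.110 = 3.8182.
k_gold = 3.8182^(1/0.58) ≈ 10.0741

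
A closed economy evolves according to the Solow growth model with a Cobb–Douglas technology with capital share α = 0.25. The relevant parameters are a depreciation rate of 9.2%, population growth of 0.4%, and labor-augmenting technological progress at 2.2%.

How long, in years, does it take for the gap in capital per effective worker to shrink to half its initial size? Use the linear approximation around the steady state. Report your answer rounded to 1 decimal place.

about 7.8 years

Near the steady state the convergence rate is λ = (1 − α)(n + g + δ).
λ = (1 − 0.25) × 0.118 = 0.75 × 0.118 = 0.0885
Half-life = ln 2 / λ = 0.6931 / 0.0885 ≈ 7.83 years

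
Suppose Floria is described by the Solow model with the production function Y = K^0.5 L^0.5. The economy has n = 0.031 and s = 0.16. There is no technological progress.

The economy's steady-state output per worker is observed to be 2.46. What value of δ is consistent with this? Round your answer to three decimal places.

At the steady state, Δk = 0, so s·k^α = (n + δ)·k.
Since y* = [s/(n + δ)]^(α/(1−α)), we have s/(n + δ) = (y*)^((1−α)/α) = 2.46^1 = 2.4600.
Therefore n + δ = s / 2.4600 = 0.16 / 2.4600 = 0.0650, so δ = 0.0650 − 0.031 = 0.0340.

δ ≈ 0.034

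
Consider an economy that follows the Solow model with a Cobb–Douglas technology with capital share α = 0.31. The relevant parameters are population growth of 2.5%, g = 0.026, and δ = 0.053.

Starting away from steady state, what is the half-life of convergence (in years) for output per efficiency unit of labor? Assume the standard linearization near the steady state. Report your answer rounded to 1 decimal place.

Near the steady state the convergence rate is λ = (1 − α)(n + g + δ).
λ = (1 − 0.31) × 0.104 = 0.69 × 0.104 = 0.07176
Half-life = ln 2 / λ = 0.6931 / 0.07176 ≈ 9.66 years

half-life ≈ 9.7 years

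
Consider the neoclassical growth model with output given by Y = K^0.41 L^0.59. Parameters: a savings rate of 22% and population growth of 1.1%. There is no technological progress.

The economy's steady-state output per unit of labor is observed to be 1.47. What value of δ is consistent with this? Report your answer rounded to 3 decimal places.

δ ≈ 0.115

At the steady state, Δk = 0, so s·k^α = (n + δ)·k.
Since y* = [s/(n + δ)]^(α/(1−α)), we have s/(n + δ) = (y*)^((1−α)/α) = 1.47^1.439 = 1.7409.
Therefore n + δ = s / 1.7409 = 0.22 / 1.7409 = 0.1264, so δ = 0.1264 − 0.011 = 0.1154.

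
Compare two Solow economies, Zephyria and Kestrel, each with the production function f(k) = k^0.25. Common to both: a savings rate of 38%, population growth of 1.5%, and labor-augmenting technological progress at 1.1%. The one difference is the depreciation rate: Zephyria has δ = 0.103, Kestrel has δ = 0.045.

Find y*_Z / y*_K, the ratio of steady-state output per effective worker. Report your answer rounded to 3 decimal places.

y*_Z / y*_K ≈ 0.820

Steady-state y* = [s/(n + g + δ)]^(α/(1−α)), so the ratio is [ (s_Z/(n + g + δ)_Z) / (s_K/(n + g + δ)_K) ]^0.3333.
s_Z/(n + g + δ)_Z = 0.38/0.129 = 2.9457; s_K/(n + g + δ)_K = 0.38/0.071 = 5.3521.
Ratio = (2.9457/5.3521)^0.3333 = 0.5504^0.3333 ≈ 0.8195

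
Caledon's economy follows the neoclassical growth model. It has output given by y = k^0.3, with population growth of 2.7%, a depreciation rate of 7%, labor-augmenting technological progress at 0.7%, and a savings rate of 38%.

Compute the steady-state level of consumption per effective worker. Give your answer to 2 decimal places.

c* ≈ 1.08

In steady state, investment equals break-even investment: s·k^α = (n + g + δ)·k.
Rearranging, k^(1−α) = s / (n + g + δ).
k^0.7 = 0.38 / (0.027 + 0.007 + 0.070) = 0.38 / 0.104 = 3.6538
k* = 3.6538^(1/0.7) ≈ 6.3668
y* = (k*)^α = 6.3668^0.3 ≈ 1.7425
c* = (1 − s)·y* = (1 − 0.38) × 1.7425 ≈ 1.0804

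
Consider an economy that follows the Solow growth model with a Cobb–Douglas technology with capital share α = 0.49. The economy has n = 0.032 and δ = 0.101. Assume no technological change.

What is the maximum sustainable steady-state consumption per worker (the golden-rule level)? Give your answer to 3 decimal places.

c_gold ≈ 1.785

At the golden rule, f'(k) = n + δ, so α·k^(α−1) = n + δ and k_gold = (α/(n + δ))^(1/(1−α)).
k_gold = (0.49/0.133)^(1/0.51) = 3.6842^1.9608 ≈ 12.8969
c_gold = f(k_gold) − (n + δ)·k_gold = 3.5006 − 0.133×12.8969 ≈ 1.7853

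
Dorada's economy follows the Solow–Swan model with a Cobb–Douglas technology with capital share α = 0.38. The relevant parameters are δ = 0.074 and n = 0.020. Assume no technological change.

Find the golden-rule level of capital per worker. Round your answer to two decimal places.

The golden rule sets f'(k) = n + δ, i.e. α·k^(α−1) = n + δ.
So k^(1−α) = α / (n + δ) = 0.38 / 0.094 = 4.0426.
k_gold = 4.0426^(1/0.62) ≈ 9.5167

k_gold ≈ 9.52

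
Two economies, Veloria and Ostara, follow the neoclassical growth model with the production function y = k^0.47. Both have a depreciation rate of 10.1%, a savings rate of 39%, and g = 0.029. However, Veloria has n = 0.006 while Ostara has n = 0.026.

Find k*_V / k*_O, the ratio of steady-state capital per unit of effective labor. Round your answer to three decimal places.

ratio ≈ 1.295

Steady-state k* = [s/(n + g + δ)]^(1/(1−α)), so the ratio is [ (s_V/(n + g + δ)_V) / (s_O/(n + g + δ)_O) ]^1.8868.
s_V/(n + g + δ)_V = 0.39/0.136 = 2.8676; s_O/(n + g + δ)_O = 0.39/0.156 = 2.5000.
Ratio = (2.8676/2.5000)^1.8868 = 1.1470^1.8868 ≈ 1.2953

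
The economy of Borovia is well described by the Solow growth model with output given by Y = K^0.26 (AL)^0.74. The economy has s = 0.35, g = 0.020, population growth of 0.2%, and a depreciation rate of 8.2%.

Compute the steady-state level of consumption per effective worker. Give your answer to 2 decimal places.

Steady state requires s·f(k) = (n + g + δ)·k, i.e. s·k^α = (n + g + δ)·k.
Dividing both sides by k: k^(1−α) = s / (n + g + δ).
k^0.74 = 0.35 / (0.002 + 0.020 + 0.082) = 0.35 / 0.104 = 3.3654
k* = 3.3654^(1/0.74) ≈ 5.1548
y* = (k*)^α = 5.1548^0.26 ≈ 1.5317
c* = (1 − s)·y* = (1 − 0.35) × 1.5317 ≈ 0.9956

c* ≈ 1.00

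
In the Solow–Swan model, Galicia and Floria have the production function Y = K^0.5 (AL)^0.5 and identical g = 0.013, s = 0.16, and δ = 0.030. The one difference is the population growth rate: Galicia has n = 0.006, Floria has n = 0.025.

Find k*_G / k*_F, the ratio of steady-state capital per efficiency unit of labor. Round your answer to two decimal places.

k*_G / k*_F ≈ 1.93

Steady-state k* = [s/(n + g + δ)]^(1/(1−α)), so the ratio is [ (s_G/(n + g + δ)_G) / (s_F/(n + g + δ)_F) ]^2.
s_G/(n + g + δ)_G = 0.16/0.049 = 3.2653; s_F/(n + g + δ)_F = 0.16/0.068 = 2.3529.
Ratio = (3.2653/2.3529)^2 = 1.3878^2 ≈ 1.9260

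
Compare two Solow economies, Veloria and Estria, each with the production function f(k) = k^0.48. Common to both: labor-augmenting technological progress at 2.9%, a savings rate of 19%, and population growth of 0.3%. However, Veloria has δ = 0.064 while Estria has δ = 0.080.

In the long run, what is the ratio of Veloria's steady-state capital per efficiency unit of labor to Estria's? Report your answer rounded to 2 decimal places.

Steady-state k* = [s/(n + g + δ)]^(1/(1−α)), so the ratio is [ (s_V/(n + g + δ)_V) / (s_E/(n + g + δ)_E) ]^1.9231.
s_V/(n + g + δ)_V = 0.19/0.096 = 1.9792; s_E/(n + g + δ)_E = 0.19/0.112 = 1.6964.
Ratio = (1.9792/1.6964)^1.9231 = 1.1667^1.9231 ≈ 1.3451

k*_V / k*_E ≈ 1.35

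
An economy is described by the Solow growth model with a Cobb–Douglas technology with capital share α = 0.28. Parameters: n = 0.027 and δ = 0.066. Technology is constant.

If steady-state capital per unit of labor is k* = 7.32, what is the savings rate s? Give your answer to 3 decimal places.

s ≈ 0.390

Steady state requires s·f(k) = (n + δ)·k, i.e. s·k^α = (n + δ)·k.
So s / (n + δ) = (k*)^(1−α) = 7.32^0.72 = 4.1923.
Therefore s = 4.1923 × (n + δ) = 4.1923 × 0.093 = 0.3899.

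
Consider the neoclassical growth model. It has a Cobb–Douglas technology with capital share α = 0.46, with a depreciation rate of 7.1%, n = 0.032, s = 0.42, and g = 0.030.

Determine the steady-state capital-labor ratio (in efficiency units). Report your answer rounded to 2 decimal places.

Steady state requires s·f(k) = (n + g + δ)·k, i.e. s·k^α = (n + g + δ)·k.
Dividing both sides by k: k^(1−α) = s / (n + g + δ).
k^0.54 = 0.42 / (0.032 + 0.030 + 0.071) = 0.42 / 0.133 = 3.1579
k* = 3.1579^(1/0.54) ≈ 8.4103

k* ≈ 8.41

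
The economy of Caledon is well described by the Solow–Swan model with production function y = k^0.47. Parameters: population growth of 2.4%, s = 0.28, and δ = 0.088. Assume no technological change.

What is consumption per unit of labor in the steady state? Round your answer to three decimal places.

c* = 1.623

In steady state, investment equals break-even investment: s·k^α = (n + δ)·k.
Dividing both sides by k: k^(1−α) = s / (n + δ).
k^0.53 = 0.28 / (0.024 + 0.088) = 0.28 / 0.112 = 2.5000
k* = 2.5000^(1/0.53) ≈ 5.6342
y* = (k*)^α = 5.6342^0.47 ≈ 2.2537
c* = (1 − s)·y* = (1 − 0.28) × 2.2537 ≈ 1.6227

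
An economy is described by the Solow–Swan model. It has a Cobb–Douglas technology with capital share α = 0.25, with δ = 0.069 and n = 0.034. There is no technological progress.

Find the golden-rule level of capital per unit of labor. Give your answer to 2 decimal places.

k_gold ≈ 3.26

The golden rule sets f'(k) = n + δ, i.e. α·k^(α−1) = n + δ.
So k^(1−α) = α / (n + δ) = 0.25 / 0.103 = 2.4272.
k_gold = 2.4272^(1/0.75) ≈ 3.2619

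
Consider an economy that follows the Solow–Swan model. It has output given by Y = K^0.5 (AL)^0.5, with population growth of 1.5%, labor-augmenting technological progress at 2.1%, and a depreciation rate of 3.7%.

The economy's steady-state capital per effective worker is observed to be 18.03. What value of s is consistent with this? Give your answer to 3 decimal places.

At the steady state, Δk = 0, so s·k^α = (n + g + δ)·k.
So s / (n + g + δ) = (k*)^(1−α) = 18.03^0.5 = 4.2462.
Therefore s = 4.2462 × (n + g + δ) = 4.2462 × 0.073 = 0.3100.

s ≈ 0.310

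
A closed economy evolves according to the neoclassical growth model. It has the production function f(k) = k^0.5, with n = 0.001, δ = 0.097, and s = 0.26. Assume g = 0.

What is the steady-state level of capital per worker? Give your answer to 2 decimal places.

Steady state requires s·f(k) = (n + δ)·k, i.e. s·k^α = (n + δ)·k.
Rearranging, k^(1−α) = s / (n + δ).
k^0.5 = 0.26 / (0.001 + 0.097) = 0.26 / 0.098 = 2.6531
k* = 2.6531^(1/0.5) ≈ 7.0389

k* = 7.04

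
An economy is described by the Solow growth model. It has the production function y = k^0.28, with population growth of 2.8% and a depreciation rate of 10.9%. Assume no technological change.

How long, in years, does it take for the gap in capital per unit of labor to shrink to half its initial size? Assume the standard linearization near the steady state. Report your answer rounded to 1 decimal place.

Near the steady state the convergence rate is λ = (1 − α)(n + δ).
λ = (1 − 0.28) × 0.137 = 0.72 × 0.137 = 0.09864
Half-life = ln 2 / λ = 0.6931 / 0.09864 ≈ 7.03 years

half-life ≈ 7.0 years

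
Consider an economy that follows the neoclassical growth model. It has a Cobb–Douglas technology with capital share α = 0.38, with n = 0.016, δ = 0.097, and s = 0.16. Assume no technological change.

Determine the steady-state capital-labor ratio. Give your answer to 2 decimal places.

Steady state requires s·f(k) = (n + δ)·k, i.e. s·k^α = (n + δ)·k.
Dividing both sides by k: k^(1−α) = s / (n + δ).
k^0.62 = 0.16 / (0.016 + 0.097) = 0.16 / 0.113 = 1.4159
k* = 1.4159^(1/0.62) ≈ 1.7523

k* = 1.75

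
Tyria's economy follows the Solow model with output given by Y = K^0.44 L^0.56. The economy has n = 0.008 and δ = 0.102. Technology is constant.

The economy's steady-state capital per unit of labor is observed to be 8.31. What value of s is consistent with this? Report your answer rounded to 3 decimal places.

At the steady state, Δk = 0, so s·k^α = (n + δ)·k.
So s / (n + δ) = (k*)^(1−α) = 8.31^0.56 = 3.2732.
Therefore s = 3.2732 × (n + δ) = 3.2732 × 0.110 = 0.3601.

s ≈ 0.360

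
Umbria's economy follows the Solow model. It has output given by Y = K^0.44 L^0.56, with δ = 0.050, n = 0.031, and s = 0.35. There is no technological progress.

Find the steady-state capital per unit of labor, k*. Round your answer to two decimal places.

Steady state requires s·f(k) = (n + δ)·k, i.e. s·k^α = (n + δ)·k.
Rearranging, k^(1−α) = s / (n + δ).
k^0.56 = 0.35 / (0.031 + 0.050) = 0.35 / 0.081 = 4.3210
k* = 4.3210^(1/0.56) ≈ 13.6449

k* ≈ 13.64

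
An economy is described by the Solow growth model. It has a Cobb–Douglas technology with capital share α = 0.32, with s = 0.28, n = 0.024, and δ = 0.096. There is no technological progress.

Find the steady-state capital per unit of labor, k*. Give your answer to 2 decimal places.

At the steady state, Δk = 0, so s·k^α = (n + δ)·k.
Rearranging, k^(1−α) = s / (n + δ).
k^0.68 = 0.28 / (0.024 + 0.096) = 0.28 / 0.120 = 2.3333
k* = 2.3333^(1/0.68) ≈ 3.4764

k* ≈ 3.48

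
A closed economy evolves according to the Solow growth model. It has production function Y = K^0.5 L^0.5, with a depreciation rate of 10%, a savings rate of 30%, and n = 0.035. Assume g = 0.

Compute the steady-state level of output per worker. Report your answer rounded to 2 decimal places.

Steady state requires s·f(k) = (n + δ)·k, i.e. s·k^α = (n + δ)·k.
Dividing both sides by k: k^(1−α) = s / (n + δ).
k^0.5 = 0.30 / (0.035 + 0.100) = 0.30 / 0.135 = 2.2222
k* = 2.2222^(1/0.5) ≈ 4.9382
y* = (k*)^α = 4.9382^0.5 ≈ 2.2222

y* ≈ 2.22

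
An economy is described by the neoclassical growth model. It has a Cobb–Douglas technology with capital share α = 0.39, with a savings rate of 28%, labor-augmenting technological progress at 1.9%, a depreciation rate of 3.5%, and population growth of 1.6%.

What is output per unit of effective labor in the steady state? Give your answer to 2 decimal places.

y* = 2.43

At the steady state, Δk = 0, so s·k^α = (n + g + δ)·k.
Dividing both sides by k: k^(1−α) = s / (n + g + δ).
k^0.61 = 0.28 / (0.016 + 0.019 + 0.035) = 0.28 / 0.070 = 4.0000
k* = 4.0000^(1/0.61) ≈ 9.7047
y* = (k*)^α = 9.7047^0.39 ≈ 2.4262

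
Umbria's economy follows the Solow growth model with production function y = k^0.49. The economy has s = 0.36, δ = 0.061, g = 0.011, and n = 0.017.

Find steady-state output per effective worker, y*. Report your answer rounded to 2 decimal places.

y* ≈ 3.83

Steady state requires s·f(k) = (n + g + δ)·k, i.e. s·k^α = (n + g + δ)·k.
Dividing both sides by k: k^(1−α) = s / (n + g + δ).
k^0.51 = 0.36 / (0.017 + 0.011 + 0.061) = 0.36 / 0.089 = 4.0449
k* = 4.0449^(1/0.51) ≈ 15.4887
y* = (k*)^α = 15.4887^0.49 ≈ 3.8292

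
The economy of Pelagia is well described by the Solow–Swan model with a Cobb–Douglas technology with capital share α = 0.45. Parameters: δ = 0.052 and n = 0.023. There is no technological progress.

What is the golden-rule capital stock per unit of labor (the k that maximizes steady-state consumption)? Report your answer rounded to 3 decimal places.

The golden rule sets f'(k) = n + δ, i.e. α·k^(α−1) = n + δ.
So k^(1−α) = α / (n + δ) = 0.45 / 0.075 = 6.0000.
k_gold = 6.0000^(1/0.55) ≈ 25.9908

k_gold ≈ 25.991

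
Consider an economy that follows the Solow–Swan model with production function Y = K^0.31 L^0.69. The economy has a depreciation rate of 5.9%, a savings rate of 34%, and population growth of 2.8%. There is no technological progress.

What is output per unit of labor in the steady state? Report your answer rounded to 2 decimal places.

y* = 1.84

At the steady state, Δk = 0, so s·k^α = (n + δ)·k.
Dividing both sides by k: k^(1−α) = s / (n + δ).
k^0.69 = 0.34 / (0.028 + 0.059) = 0.34 / 0.087 = 3.9080
k* = 3.9080^(1/0.69) ≈ 7.2095
y* = (k*)^α = 7.2095^0.31 ≈ 1.8448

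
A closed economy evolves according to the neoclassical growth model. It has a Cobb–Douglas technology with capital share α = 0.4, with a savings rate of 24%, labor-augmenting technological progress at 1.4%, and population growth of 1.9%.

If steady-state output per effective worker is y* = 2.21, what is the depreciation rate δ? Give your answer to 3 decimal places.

δ ≈ 0.040

In steady state, investment equals break-even investment: s·k^α = (n + g + δ)·k.
Since y* = [s/(n + g + δ)]^(α/(1−α)), we have s/(n + g + δ) = (y*)^((1−α)/α) = 2.21^1.5 = 3.2854.
Therefore n + g + δ = s / 3.2854 = 0.24 / 3.2854 = 0.0731, so δ = 0.0731 − 0.033 = 0.0401.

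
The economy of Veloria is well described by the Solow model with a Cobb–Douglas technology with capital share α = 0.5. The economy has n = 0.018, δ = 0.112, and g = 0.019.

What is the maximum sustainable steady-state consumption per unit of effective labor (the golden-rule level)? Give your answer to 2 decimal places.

At the golden rule, f'(k) = n + g + δ, so α·k^(α−1) = n + g + δ and k_gold = (α/(n + g + δ))^(1/(1−α)).
k_gold = (0.5/0.149)^(1/0.5) = 3.3557^2 ≈ 11.2607
c_gold = f(k_gold) − (n + g + δ)·k_gold = 3.3557 − 0.149×11.2607 ≈ 1.6779

c_gold ≈ 1.68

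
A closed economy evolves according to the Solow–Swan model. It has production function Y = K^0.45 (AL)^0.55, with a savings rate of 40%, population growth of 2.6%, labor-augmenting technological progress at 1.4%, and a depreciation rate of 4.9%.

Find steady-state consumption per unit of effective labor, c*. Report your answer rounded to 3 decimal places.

At the steady state, Δk = 0, so s·k^α = (n + g + δ)·k.
Rearranging, k^(1−α) = s / (n + g + δ).
k^0.55 = 0.40 / (0.026 + 0.014 + 0.049) = 0.40 / 0.089 = 4.4944
k* = 4.4944^(1/0.55) ≈ 15.3701
y* = (k*)^α = 15.3701^0.45 ≈ 3.4198
c* = (1 − s)·y* = (1 − 0.40) × 3.4198 ≈ 2.0519

c* ≈ 2.052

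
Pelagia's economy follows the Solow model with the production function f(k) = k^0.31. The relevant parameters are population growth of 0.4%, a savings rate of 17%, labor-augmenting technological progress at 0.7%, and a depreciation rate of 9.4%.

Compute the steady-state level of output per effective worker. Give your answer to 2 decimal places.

y* = 1.24

In steady state, investment equals break-even investment: s·k^α = (n + g + δ)·k.
Rearranging, k^(1−α) = s / (n + g + δ).
k^0.69 = 0.17 / (0.004 + 0.007 + 0.094) = 0.17 / 0.105 = 1.6190
k* = 1.6190^(1/0.69) ≈ 2.0103
y* = (k*)^α = 2.0103^0.31 ≈ 1.2417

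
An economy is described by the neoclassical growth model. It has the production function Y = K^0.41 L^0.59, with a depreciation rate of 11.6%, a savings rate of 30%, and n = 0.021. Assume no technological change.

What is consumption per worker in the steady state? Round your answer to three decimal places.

At the steady state, Δk = 0, so s·k^α = (n + δ)·k.
Rearranging, k^(1−α) = s / (n + δ).
k^0.59 = 0.30 / (0.021 + 0.116) = 0.30 / 0.137 = 2.1898
k* = 2.1898^(1/0.59) ≈ 3.7753
y* = (k*)^α = 3.7753^0.41 ≈ 1.7241
c* = (1 − s)·y* = (1 − 0.30) × 1.7241 ≈ 1.2069

c* ≈ 1.207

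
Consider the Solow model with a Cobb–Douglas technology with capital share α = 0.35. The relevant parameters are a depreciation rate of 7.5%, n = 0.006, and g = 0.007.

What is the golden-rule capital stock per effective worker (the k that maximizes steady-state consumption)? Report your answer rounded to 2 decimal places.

The golden rule sets f'(k) = n + g + δ, i.e. α·k^(α−1) = n + g + δ.
So k^(1−α) = α / (n + g + δ) = 0.35 / 0.088 = 3.9773.
k_gold = 3.9773^(1/0.65) ≈ 8.3646

k_gold ≈ 8.36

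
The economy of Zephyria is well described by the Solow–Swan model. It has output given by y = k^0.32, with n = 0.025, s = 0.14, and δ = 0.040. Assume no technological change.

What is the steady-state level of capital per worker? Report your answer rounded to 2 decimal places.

k* ≈ 3.09

Steady state requires s·f(k) = (n + δ)·k, i.e. s·k^α = (n + δ)·k.
Dividing both sides by k: k^(1−α) = s / (n + δ).
k^0.68 = 0.14 / (0.025 + 0.040) = 0.14 / 0.065 = 2.1538
k* = 2.1538^(1/0.68) ≈ 3.0904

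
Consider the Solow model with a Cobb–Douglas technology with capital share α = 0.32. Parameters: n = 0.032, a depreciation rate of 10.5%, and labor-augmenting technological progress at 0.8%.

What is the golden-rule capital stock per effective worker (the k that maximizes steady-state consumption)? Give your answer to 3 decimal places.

The golden rule sets f'(k) = n + g + δ, i.e. α·k^(α−1) = n + g + δ.
So k^(1−α) = α / (n + g + δ) = 0.32 / 0.145 = 2.2069.
k_gold = 2.2069^(1/0.68) ≈ 3.2030

k_gold ≈ 3.203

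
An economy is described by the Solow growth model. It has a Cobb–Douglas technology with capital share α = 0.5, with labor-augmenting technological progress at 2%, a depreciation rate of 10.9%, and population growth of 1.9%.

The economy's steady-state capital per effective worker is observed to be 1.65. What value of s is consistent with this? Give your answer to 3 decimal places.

Steady state requires s·f(k) = (n + g + δ)·k, i.e. s·k^α = (n + g + δ)·k.
So s / (n + g + δ) = (k*)^(1−α) = 1.65^0.5 = 1.2845.
Therefore s = 1.2845 × (n + g + δ) = 1.2845 × 0.148 = 0.1901.

s ≈ 0.190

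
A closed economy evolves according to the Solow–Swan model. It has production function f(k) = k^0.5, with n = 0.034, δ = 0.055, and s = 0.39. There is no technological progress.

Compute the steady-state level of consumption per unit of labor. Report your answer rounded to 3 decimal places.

Steady state requires s·f(k) = (n + δ)·k, i.e. s·k^α = (n + δ)·k.
Rearranging, k^(1−α) = s / (n + δ).
k^0.5 = 0.39 / (0.034 + 0.055) = 0.39 / 0.089 = 4.3820
k* = 4.3820^(1/0.5) ≈ 19.2019
y* = (k*)^α = 19.2019^0.5 ≈ 4.3820
c* = (1 − s)·y* = (1 − 0.39) × 4.3820 ≈ 2.6730

c* = 2.673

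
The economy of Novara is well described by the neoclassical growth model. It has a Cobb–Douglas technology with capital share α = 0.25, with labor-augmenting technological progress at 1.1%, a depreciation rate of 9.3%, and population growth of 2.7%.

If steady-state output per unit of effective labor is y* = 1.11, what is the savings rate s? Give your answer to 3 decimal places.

In steady state, investment equals break-even investment: s·k^α = (n + g + δ)·k.
Since y* = [s/(n + g + δ)]^(α/(1−α)), we have s/(n + g + δ) = (y*)^((1−α)/α) = 1.11^3 = 1.3676.
Therefore s = 1.3676 × (n + g + δ) = 1.3676 × 0.131 = 0.1792.

s ≈ 0.179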